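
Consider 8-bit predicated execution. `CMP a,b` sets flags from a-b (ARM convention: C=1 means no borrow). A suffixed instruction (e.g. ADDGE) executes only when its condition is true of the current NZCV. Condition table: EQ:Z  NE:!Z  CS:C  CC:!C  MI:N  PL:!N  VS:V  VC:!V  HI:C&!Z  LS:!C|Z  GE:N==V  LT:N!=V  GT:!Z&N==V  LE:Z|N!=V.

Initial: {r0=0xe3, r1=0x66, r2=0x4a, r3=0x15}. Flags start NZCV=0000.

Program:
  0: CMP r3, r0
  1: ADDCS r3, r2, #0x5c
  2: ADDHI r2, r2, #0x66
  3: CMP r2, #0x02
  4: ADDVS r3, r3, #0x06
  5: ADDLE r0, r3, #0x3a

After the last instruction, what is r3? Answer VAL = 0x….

0: ✓ CMP  NZCV=0000
1: · ADDCS
2: · ADDHI
3: ✓ CMP  NZCV=0010
4: · ADDVS
5: · ADDLE

VAL = 0x15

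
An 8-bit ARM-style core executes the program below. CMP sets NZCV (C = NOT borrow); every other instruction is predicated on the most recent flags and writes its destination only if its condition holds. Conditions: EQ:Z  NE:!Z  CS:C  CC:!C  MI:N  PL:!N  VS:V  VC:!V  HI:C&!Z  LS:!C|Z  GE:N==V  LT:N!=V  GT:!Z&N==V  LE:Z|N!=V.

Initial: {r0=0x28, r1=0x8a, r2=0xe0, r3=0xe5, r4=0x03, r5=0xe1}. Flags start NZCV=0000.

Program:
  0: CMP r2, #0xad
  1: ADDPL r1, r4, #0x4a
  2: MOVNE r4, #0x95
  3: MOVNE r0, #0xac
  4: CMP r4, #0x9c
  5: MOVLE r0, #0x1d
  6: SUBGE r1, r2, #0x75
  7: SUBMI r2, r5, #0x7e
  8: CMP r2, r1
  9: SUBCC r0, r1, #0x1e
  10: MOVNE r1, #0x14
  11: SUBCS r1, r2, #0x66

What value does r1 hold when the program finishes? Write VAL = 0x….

VAL = 0xfd

[0] flags=0010 → (cmp)
[1] flags=0010 PL?T → r1=0x4d
[2] flags=0010 NE?T → r4=0x95
[3] flags=0010 NE?T → r0=0xac
[4] flags=1000 → (cmp)
[5] flags=1000 LE?T → r0=0x1d
[6] flags=1000 GE?F → skip
[7] flags=1000 MI?T → r2=0x63
[8] flags=0010 → (cmp)
[9] flags=0010 CC?F → skip
[10] flags=0010 NE?T → r1=0x14
[11] flags=0010 CS?T → r1=0xfd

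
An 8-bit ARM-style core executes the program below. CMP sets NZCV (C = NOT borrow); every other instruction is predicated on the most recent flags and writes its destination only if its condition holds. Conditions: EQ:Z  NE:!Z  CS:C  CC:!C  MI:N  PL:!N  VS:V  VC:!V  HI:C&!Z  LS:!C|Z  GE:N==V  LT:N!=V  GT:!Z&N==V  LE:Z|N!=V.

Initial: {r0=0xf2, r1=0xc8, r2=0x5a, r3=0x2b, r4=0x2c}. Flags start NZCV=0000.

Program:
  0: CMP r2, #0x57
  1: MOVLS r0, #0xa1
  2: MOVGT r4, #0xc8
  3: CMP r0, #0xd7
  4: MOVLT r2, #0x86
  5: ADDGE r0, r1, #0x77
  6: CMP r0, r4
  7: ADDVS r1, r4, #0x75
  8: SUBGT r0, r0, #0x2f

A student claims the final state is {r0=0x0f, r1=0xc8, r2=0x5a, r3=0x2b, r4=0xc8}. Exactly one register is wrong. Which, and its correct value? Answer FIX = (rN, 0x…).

0: ✓ CMP  NZCV=0010
1: · MOVLS
2: ✓ MOVGT  r4←0xc8
3: ✓ CMP  NZCV=0010
4: · MOVLT
5: ✓ ADDGE  r0←0x3f
6: ✓ CMP  NZCV=0000
7: · ADDVS
8: ✓ SUBGT  r0←0x10

FIX = (r0, 0x10)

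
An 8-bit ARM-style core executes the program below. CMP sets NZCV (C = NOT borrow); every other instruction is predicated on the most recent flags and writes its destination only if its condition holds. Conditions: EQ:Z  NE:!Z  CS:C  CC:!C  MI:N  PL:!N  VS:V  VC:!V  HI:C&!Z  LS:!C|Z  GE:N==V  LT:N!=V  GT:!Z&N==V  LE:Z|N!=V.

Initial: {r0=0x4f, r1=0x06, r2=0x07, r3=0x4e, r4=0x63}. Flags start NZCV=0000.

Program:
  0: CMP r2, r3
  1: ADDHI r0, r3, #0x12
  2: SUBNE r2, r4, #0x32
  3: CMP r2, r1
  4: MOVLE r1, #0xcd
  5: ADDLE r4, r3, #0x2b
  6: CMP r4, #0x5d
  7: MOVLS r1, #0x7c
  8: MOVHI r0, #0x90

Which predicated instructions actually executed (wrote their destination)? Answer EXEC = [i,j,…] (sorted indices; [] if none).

EXEC = [2,8]

0: ✓ CMP  NZCV=1000
1: · ADDHI
2: ✓ SUBNE  r2←0x31
3: ✓ CMP  NZCV=0010
4: · MOVLE
5: · ADDLE
6: ✓ CMP  NZCV=0010
7: · MOVLS
8: ✓ MOVHI  r0←0x90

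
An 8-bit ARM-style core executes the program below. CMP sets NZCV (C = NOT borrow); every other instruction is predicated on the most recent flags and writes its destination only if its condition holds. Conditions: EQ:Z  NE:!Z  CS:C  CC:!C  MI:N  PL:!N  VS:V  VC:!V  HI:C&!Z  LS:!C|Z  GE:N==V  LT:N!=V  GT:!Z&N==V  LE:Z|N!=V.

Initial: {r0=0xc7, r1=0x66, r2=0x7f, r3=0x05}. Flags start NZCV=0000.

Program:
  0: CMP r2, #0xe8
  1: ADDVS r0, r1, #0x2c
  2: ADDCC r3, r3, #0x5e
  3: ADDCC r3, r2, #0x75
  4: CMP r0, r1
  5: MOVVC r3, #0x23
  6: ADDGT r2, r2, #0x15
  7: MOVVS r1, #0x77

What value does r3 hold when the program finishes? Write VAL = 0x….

VAL = 0xf4

0: ✓ CMP  NZCV=1001
1: ✓ ADDVS  r0←0x92
2: ✓ ADDCC  r3←0x63
3: ✓ ADDCC  r3←0xf4
4: ✓ CMP  NZCV=0011
5: · MOVVC
6: · ADDGT
7: ✓ MOVVS  r1←0x77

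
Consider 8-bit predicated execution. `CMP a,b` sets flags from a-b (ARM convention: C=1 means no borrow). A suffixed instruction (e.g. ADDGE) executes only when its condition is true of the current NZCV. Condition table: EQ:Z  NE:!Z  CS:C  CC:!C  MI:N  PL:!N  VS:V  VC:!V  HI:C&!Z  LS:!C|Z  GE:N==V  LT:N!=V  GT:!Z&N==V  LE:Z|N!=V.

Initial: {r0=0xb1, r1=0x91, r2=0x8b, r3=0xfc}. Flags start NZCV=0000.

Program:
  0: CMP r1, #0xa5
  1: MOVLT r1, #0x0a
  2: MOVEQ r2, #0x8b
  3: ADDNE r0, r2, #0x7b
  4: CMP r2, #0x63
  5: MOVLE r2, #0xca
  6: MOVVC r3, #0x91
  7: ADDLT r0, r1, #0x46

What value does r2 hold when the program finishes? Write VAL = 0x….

[0] flags=1000 → (cmp)
[1] flags=1000 LT?T → r1=0x0a
[2] flags=1000 EQ?F → skip
[3] flags=1000 NE?T → r0=0x06
[4] flags=0011 → (cmp)
[5] flags=0011 LE?T → r2=0xca
[6] flags=0011 VC?F → skip
[7] flags=0011 LT?T → r0=0x50

VAL = 0xca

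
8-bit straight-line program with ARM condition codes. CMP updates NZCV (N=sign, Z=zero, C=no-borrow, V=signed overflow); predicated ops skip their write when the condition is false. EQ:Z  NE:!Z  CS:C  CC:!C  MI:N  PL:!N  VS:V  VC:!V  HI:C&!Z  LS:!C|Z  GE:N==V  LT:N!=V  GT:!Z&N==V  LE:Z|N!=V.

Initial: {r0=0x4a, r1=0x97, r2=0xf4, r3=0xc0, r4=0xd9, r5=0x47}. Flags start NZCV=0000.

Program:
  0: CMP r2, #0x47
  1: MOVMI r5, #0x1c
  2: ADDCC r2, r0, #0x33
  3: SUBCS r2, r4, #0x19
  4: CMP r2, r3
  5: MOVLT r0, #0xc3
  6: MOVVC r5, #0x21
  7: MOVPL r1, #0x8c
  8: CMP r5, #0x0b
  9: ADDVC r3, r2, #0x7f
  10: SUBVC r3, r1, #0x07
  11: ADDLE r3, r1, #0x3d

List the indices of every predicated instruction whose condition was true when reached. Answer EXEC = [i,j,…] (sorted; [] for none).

0: ✓ CMP  NZCV=1010
1: ✓ MOVMI  r5←0x1c
2: · ADDCC
3: ✓ SUBCS  r2←0xc0
4: ✓ CMP  NZCV=0110
5: · MOVLT
6: ✓ MOVVC  r5←0x21
7: ✓ MOVPL  r1←0x8c
8: ✓ CMP  NZCV=0010
9: ✓ ADDVC  r3←0x3f
10: ✓ SUBVC  r3←0x85
11: · ADDLE

EXEC = [1,3,6,7,9,10]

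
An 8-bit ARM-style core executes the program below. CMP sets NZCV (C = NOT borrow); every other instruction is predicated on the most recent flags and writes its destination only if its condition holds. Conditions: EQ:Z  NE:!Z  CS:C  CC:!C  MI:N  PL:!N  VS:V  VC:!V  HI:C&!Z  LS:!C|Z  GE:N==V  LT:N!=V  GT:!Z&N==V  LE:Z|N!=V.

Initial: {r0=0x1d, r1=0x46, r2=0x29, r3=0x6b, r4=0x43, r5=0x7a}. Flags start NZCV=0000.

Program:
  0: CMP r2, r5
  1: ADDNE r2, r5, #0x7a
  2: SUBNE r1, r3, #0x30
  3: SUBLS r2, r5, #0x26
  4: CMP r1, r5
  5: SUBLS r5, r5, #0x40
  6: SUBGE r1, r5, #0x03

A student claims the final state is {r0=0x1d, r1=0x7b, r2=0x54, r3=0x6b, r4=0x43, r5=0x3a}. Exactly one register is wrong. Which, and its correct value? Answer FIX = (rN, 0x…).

[0] flags=1000 → (cmp)
[1] flags=1000 NE?T → r2=0xf4
[2] flags=1000 NE?T → r1=0x3b
[3] flags=1000 LS?T → r2=0x54
[4] flags=1000 → (cmp)
[5] flags=1000 LS?T → r5=0x3a
[6] flags=1000 GE?F → skip

FIX = (r1, 0x3b)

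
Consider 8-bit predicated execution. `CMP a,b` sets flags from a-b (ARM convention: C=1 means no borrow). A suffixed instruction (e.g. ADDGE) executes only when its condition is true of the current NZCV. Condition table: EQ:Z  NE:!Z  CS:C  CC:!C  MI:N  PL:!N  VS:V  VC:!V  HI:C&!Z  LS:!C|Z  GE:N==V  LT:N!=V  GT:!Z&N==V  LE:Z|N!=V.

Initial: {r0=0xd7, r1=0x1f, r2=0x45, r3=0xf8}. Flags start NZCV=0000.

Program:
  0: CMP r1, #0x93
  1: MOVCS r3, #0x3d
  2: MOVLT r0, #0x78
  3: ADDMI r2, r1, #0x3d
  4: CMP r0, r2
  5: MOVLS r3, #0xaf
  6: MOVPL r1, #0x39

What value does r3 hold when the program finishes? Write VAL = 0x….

0: ✓ CMP  NZCV=1001
1: · MOVCS
2: · MOVLT
3: ✓ ADDMI  r2←0x5c
4: ✓ CMP  NZCV=0011
5: · MOVLS
6: ✓ MOVPL  r1←0x39

VAL = 0xf8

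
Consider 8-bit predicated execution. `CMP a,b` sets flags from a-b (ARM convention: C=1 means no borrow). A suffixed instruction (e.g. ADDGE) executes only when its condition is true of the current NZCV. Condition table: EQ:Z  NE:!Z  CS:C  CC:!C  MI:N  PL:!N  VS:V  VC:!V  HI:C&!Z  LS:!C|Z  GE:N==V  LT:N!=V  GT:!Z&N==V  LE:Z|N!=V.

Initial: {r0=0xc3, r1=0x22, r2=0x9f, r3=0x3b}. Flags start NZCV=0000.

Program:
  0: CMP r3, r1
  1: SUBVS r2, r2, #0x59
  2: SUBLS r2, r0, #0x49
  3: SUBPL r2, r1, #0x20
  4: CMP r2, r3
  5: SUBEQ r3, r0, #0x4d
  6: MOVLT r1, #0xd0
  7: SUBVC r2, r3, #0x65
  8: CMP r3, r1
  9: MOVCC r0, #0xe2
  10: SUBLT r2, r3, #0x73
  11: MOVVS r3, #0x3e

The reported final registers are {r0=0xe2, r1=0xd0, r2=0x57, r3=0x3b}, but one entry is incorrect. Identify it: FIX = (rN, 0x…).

0: ✓ CMP  NZCV=0010
1: · SUBVS
2: · SUBLS
3: ✓ SUBPL  r2←0x02
4: ✓ CMP  NZCV=1000
5: · SUBEQ
6: ✓ MOVLT  r1←0xd0
7: ✓ SUBVC  r2←0xd6
8: ✓ CMP  NZCV=0000
9: ✓ MOVCC  r0←0xe2
10: · SUBLT
11: · MOVVS

FIX = (r2, 0xd6)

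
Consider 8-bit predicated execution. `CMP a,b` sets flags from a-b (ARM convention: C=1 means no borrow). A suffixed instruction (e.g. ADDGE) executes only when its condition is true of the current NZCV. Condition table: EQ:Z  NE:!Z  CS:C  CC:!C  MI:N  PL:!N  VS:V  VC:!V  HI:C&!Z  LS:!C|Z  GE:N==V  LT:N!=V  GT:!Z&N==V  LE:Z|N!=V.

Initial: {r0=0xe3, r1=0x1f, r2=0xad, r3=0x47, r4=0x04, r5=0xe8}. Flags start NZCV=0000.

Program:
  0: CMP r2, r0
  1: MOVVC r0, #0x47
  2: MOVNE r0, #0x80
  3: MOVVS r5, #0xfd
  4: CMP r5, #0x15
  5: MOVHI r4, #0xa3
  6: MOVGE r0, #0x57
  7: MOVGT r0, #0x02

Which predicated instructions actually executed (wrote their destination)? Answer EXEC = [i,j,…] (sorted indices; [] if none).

EXEC = [1,2,5]

[0] flags=1000 → (cmp)
[1] flags=1000 VC?T → r0=0x47
[2] flags=1000 NE?T → r0=0x80
[3] flags=1000 VS?F → skip
[4] flags=1010 → (cmp)
[5] flags=1010 HI?T → r4=0xa3
[6] flags=1010 GE?F → skip
[7] flags=1010 GT?F → skip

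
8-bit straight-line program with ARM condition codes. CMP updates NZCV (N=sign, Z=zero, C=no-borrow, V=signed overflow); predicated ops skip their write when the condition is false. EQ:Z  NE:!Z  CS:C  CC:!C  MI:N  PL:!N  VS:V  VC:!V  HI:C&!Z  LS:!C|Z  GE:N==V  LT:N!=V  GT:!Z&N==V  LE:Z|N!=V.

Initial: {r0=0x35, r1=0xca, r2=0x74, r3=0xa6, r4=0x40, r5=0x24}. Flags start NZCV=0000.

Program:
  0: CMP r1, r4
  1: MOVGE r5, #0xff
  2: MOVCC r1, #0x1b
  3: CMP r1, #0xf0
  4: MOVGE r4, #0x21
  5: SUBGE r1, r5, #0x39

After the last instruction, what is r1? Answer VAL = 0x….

[0] flags=1010 → (cmp)
[1] flags=1010 GE?F → skip
[2] flags=1010 CC?F → skip
[3] flags=1000 → (cmp)
[4] flags=1000 GE?F → skip
[5] flags=1000 GE?F → skip

VAL = 0xca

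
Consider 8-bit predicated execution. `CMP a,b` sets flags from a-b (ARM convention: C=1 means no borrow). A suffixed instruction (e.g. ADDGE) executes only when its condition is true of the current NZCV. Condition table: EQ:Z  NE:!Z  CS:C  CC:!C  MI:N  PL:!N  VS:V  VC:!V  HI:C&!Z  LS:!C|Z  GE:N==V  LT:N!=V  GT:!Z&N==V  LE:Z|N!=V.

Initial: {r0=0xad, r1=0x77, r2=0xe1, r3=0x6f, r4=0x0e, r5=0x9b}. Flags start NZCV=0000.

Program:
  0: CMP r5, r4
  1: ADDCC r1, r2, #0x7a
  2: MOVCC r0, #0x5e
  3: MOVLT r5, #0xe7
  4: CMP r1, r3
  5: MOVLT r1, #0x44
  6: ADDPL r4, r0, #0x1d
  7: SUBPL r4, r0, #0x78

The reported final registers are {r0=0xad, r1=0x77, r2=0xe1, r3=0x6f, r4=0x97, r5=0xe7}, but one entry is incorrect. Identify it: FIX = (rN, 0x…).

FIX = (r4, 0x35)

0: ✓ CMP  NZCV=1010
1: · ADDCC
2: · MOVCC
3: ✓ MOVLT  r5←0xe7
4: ✓ CMP  NZCV=0010
5: · MOVLT
6: ✓ ADDPL  r4←0xca
7: ✓ SUBPL  r4←0x35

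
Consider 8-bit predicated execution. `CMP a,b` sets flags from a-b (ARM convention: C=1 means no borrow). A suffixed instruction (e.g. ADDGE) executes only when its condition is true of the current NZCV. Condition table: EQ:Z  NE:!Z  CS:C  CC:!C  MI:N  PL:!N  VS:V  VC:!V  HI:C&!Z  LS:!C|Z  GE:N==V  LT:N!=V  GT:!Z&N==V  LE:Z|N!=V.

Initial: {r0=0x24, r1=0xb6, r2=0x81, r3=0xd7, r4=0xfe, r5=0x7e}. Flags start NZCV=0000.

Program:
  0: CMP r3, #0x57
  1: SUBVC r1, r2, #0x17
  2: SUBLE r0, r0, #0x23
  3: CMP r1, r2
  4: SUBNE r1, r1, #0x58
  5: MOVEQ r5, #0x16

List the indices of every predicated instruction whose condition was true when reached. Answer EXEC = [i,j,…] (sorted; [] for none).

EXEC = [1,2,4]

[0] flags=1010 → (cmp)
[1] flags=1010 VC?T → r1=0x6a
[2] flags=1010 LE?T → r0=0x01
[3] flags=1001 → (cmp)
[4] flags=1001 NE?T → r1=0x12
[5] flags=1001 EQ?F → skip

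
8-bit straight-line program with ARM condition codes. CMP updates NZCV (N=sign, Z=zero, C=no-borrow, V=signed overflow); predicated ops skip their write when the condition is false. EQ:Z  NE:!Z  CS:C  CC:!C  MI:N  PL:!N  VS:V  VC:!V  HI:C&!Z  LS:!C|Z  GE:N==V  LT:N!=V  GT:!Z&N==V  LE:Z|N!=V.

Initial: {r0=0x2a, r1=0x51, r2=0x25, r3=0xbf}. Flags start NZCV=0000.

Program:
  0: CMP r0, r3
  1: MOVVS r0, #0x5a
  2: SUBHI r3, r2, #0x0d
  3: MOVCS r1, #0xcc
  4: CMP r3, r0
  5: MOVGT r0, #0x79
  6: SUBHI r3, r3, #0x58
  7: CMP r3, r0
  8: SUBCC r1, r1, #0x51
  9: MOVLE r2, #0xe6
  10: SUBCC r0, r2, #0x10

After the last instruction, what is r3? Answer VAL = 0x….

VAL = 0x67

[0] flags=0000 → (cmp)
[1] flags=0000 VS?F → skip
[2] flags=0000 HI?F → skip
[3] flags=0000 CS?F → skip
[4] flags=1010 → (cmp)
[5] flags=1010 GT?F → skip
[6] flags=1010 HI?T → r3=0x67
[7] flags=0010 → (cmp)
[8] flags=0010 CC?F → skip
[9] flags=0010 LE?F → skip
[10] flags=0010 CC?F → skip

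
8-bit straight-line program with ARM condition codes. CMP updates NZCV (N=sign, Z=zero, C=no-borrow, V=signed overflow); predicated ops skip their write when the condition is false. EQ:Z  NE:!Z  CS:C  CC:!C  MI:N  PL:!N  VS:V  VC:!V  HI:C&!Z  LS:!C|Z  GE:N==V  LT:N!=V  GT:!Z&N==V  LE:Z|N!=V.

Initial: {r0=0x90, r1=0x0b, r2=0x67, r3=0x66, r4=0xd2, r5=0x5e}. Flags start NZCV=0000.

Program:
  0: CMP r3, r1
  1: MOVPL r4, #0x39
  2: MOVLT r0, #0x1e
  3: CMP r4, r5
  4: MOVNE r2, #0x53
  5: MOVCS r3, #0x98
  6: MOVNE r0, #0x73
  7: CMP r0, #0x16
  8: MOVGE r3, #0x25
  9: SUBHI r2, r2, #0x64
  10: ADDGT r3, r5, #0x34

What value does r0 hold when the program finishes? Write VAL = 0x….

0: ✓ CMP  NZCV=0010
1: ✓ MOVPL  r4←0x39
2: · MOVLT
3: ✓ CMP  NZCV=1000
4: ✓ MOVNE  r2←0x53
5: · MOVCS
6: ✓ MOVNE  r0←0x73
7: ✓ CMP  NZCV=0010
8: ✓ MOVGE  r3←0x25
9: ✓ SUBHI  r2←0xef
10: ✓ ADDGT  r3←0x92

VAL = 0x73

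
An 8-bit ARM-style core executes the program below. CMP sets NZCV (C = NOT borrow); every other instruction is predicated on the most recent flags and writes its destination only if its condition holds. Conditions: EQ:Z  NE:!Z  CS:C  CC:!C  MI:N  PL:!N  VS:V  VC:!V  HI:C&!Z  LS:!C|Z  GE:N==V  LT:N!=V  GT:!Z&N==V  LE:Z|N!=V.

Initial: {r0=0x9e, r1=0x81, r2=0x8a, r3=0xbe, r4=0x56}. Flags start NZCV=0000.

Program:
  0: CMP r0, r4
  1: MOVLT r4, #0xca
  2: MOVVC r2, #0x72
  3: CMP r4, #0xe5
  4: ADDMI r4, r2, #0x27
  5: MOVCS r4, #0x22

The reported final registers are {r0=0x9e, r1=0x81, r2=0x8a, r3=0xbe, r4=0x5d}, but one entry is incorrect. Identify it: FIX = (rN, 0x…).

FIX = (r4, 0xb1)

[0] flags=0011 → (cmp)
[1] flags=0011 LT?T → r4=0xca
[2] flags=0011 VC?F → skip
[3] flags=1000 → (cmp)
[4] flags=1000 MI?T → r4=0xb1
[5] flags=1000 CS?F → skip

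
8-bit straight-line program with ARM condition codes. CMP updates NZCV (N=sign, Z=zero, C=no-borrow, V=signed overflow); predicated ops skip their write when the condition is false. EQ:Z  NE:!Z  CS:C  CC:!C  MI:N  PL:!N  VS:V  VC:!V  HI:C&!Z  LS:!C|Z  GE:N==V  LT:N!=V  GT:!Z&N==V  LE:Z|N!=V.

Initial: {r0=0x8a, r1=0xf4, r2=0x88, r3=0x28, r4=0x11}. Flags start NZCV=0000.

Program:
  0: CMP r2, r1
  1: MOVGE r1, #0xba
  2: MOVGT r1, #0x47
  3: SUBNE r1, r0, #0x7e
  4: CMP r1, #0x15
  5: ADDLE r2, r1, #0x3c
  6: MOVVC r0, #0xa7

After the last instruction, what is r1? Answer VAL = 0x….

VAL = 0x0c

0: ✓ CMP  NZCV=1000
1: · MOVGE
2: · MOVGT
3: ✓ SUBNE  r1←0x0c
4: ✓ CMP  NZCV=1000
5: ✓ ADDLE  r2←0x48
6: ✓ MOVVC  r0←0xa7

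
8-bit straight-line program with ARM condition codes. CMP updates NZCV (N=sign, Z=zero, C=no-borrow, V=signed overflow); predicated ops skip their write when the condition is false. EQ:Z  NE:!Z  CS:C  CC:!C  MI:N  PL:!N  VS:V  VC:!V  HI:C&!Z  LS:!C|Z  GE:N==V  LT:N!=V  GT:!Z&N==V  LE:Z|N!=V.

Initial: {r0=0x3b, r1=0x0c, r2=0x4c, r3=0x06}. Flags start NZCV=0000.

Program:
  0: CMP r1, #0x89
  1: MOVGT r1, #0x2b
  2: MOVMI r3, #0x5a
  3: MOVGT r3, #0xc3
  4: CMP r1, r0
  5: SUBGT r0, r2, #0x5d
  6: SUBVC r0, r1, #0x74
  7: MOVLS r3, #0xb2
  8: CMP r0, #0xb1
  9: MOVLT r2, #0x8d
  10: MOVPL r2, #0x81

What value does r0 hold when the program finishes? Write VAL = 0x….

VAL = 0xb7

[0] flags=1001 → (cmp)
[1] flags=1001 GT?T → r1=0x2b
[2] flags=1001 MI?T → r3=0x5a
[3] flags=1001 GT?T → r3=0xc3
[4] flags=1000 → (cmp)
[5] flags=1000 GT?F → skip
[6] flags=1000 VC?T → r0=0xb7
[7] flags=1000 LS?T → r3=0xb2
[8] flags=0010 → (cmp)
[9] flags=0010 LT?F → skip
[10] flags=0010 PL?T → r2=0x81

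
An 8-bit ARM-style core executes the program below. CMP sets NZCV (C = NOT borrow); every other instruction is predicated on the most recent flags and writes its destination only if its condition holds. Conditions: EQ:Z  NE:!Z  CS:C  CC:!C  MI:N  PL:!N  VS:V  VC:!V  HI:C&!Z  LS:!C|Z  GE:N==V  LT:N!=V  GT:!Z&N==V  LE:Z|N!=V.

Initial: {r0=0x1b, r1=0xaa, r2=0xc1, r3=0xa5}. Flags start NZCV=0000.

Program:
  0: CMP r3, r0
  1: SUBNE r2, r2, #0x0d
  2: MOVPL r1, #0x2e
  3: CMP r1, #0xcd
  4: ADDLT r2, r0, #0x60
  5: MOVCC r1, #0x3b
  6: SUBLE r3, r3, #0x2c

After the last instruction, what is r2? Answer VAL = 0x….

0: ✓ CMP  NZCV=1010
1: ✓ SUBNE  r2←0xb4
2: · MOVPL
3: ✓ CMP  NZCV=1000
4: ✓ ADDLT  r2←0x7b
5: ✓ MOVCC  r1←0x3b
6: ✓ SUBLE  r3←0x79

VAL = 0x7b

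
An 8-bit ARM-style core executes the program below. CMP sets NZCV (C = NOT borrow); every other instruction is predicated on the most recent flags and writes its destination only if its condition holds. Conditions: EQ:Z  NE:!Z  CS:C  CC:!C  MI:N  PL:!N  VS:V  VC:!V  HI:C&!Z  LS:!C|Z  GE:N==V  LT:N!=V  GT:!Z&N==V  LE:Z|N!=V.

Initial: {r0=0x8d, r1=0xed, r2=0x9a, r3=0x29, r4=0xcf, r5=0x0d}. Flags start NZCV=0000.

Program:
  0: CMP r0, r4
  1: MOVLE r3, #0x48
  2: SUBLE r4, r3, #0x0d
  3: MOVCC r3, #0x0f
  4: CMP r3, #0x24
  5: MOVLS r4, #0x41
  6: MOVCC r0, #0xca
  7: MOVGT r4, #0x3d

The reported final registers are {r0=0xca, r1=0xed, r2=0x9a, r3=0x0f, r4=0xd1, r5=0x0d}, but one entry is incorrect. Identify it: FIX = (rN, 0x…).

FIX = (r4, 0x41)

[0] flags=1000 → (cmp)
[1] flags=1000 LE?T → r3=0x48
[2] flags=1000 LE?T → r4=0x3b
[3] flags=1000 CC?T → r3=0x0f
[4] flags=1000 → (cmp)
[5] flags=1000 LS?T → r4=0x41
[6] flags=1000 CC?T → r0=0xca
[7] flags=1000 GT?F → skip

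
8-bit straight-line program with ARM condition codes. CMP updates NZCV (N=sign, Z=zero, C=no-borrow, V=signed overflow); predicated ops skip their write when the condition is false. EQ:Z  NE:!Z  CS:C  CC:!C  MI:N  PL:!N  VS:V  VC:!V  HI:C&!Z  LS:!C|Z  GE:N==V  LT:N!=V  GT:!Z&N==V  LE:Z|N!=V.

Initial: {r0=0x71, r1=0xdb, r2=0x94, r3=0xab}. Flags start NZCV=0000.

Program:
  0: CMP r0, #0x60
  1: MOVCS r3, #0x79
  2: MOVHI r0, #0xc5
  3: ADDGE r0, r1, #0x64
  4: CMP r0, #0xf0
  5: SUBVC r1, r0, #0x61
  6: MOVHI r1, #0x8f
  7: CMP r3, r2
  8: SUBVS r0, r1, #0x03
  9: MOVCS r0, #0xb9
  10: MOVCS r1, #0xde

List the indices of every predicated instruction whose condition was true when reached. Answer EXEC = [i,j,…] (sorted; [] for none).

0: ✓ CMP  NZCV=0010
1: ✓ MOVCS  r3←0x79
2: ✓ MOVHI  r0←0xc5
3: ✓ ADDGE  r0←0x3f
4: ✓ CMP  NZCV=0000
5: ✓ SUBVC  r1←0xde
6: · MOVHI
7: ✓ CMP  NZCV=1001
8: ✓ SUBVS  r0←0xdb
9: · MOVCS
10: · MOVCS

EXEC = [1,2,3,5,8]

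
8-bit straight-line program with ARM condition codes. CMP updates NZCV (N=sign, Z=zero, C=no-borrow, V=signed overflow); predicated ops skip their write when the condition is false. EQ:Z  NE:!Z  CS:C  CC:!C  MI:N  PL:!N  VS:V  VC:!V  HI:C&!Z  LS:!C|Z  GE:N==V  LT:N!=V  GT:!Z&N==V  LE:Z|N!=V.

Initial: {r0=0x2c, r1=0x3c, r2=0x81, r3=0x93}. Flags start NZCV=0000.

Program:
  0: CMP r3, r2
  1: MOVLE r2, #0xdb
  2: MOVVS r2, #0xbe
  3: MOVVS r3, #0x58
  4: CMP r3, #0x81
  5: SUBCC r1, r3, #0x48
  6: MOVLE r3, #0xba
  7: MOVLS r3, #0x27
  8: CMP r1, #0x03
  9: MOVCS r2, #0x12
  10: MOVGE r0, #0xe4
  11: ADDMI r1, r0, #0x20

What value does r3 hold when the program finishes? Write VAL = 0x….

0: ✓ CMP  NZCV=0010
1: · MOVLE
2: · MOVVS
3: · MOVVS
4: ✓ CMP  NZCV=0010
5: · SUBCC
6: · MOVLE
7: · MOVLS
8: ✓ CMP  NZCV=0010
9: ✓ MOVCS  r2←0x12
10: ✓ MOVGE  r0←0xe4
11: · ADDMI

VAL = 0x93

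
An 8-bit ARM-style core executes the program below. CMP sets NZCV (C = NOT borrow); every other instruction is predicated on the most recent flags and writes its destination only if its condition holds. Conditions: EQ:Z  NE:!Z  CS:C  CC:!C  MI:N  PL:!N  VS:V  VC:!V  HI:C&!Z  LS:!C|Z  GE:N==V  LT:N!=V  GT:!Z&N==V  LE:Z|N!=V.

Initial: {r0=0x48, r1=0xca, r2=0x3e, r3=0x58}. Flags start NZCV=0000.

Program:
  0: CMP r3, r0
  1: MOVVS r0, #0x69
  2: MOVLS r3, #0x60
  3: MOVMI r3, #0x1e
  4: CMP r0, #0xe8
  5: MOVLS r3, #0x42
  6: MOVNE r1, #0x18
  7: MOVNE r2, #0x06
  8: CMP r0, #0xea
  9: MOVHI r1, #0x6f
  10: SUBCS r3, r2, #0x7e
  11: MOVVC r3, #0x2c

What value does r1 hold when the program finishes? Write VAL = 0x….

VAL = 0x18

[0] flags=0010 → (cmp)
[1] flags=0010 VS?F → skip
[2] flags=0010 LS?F → skip
[3] flags=0010 MI?F → skip
[4] flags=0000 → (cmp)
[5] flags=0000 LS?T → r3=0x42
[6] flags=0000 NE?T → r1=0x18
[7] flags=0000 NE?T → r2=0x06
[8] flags=0000 → (cmp)
[9] flags=0000 HI?F → skip
[10] flags=0000 CS?F → skip
[11] flags=0000 VC?T → r3=0x2c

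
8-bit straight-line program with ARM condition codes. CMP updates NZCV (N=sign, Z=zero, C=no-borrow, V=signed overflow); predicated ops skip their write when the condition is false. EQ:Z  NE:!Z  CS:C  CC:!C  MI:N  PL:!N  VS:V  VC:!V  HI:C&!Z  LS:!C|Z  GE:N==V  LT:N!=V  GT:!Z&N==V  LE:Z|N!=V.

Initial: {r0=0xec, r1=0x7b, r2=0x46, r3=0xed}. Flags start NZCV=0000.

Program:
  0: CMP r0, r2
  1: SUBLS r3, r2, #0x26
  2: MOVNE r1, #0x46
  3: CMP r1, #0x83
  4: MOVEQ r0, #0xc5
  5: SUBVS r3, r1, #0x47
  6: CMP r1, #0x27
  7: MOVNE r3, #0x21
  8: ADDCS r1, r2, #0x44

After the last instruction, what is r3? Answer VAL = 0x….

0: ✓ CMP  NZCV=1010
1: · SUBLS
2: ✓ MOVNE  r1←0x46
3: ✓ CMP  NZCV=1001
4: · MOVEQ
5: ✓ SUBVS  r3←0xff
6: ✓ CMP  NZCV=0010
7: ✓ MOVNE  r3←0x21
8: ✓ ADDCS  r1←0x8a

VAL = 0x21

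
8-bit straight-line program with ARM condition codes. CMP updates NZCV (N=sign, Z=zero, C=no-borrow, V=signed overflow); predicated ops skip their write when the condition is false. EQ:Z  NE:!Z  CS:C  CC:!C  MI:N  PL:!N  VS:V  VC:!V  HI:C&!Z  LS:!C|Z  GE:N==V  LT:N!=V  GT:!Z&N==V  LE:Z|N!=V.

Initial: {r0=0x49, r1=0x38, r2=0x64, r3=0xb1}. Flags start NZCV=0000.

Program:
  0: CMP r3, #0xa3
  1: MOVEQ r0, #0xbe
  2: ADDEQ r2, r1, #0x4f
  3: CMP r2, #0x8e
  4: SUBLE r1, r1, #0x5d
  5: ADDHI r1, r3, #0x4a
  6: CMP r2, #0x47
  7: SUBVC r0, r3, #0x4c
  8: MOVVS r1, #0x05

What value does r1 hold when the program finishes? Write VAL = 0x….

VAL = 0x38

0: ✓ CMP  NZCV=0010
1: · MOVEQ
2: · ADDEQ
3: ✓ CMP  NZCV=1001
4: · SUBLE
5: · ADDHI
6: ✓ CMP  NZCV=0010
7: ✓ SUBVC  r0←0x65
8: · MOVVS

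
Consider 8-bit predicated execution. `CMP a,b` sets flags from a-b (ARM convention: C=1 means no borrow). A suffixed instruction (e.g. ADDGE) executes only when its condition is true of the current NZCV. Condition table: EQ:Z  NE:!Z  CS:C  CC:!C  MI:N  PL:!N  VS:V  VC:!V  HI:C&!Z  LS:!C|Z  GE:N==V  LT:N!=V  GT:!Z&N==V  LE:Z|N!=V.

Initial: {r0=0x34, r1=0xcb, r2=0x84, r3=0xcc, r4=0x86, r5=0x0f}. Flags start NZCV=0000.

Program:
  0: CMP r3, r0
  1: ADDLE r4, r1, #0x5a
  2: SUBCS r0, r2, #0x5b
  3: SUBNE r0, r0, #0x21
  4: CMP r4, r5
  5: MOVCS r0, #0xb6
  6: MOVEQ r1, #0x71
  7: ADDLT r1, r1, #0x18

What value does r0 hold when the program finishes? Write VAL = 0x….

0: ✓ CMP  NZCV=1010
1: ✓ ADDLE  r4←0x25
2: ✓ SUBCS  r0←0x29
3: ✓ SUBNE  r0←0x08
4: ✓ CMP  NZCV=0010
5: ✓ MOVCS  r0←0xb6
6: · MOVEQ
7: · ADDLT

VAL = 0xb6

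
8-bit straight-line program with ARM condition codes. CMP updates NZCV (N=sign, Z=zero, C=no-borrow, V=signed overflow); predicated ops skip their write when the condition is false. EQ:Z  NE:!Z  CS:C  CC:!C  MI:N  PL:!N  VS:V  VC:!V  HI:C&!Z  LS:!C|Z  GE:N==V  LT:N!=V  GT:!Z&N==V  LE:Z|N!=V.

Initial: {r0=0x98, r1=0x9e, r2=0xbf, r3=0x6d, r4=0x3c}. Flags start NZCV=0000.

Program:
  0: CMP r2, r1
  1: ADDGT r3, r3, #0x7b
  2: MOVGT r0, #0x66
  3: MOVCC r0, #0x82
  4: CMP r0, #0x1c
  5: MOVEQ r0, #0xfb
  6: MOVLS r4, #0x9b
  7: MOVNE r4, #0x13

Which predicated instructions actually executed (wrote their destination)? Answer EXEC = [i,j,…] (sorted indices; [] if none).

EXEC = [1,2,7]

0: ✓ CMP  NZCV=0010
1: ✓ ADDGT  r3←0xe8
2: ✓ MOVGT  r0←0x66
3: · MOVCC
4: ✓ CMP  NZCV=0010
5: · MOVEQ
6: · MOVLS
7: ✓ MOVNE  r4←0x13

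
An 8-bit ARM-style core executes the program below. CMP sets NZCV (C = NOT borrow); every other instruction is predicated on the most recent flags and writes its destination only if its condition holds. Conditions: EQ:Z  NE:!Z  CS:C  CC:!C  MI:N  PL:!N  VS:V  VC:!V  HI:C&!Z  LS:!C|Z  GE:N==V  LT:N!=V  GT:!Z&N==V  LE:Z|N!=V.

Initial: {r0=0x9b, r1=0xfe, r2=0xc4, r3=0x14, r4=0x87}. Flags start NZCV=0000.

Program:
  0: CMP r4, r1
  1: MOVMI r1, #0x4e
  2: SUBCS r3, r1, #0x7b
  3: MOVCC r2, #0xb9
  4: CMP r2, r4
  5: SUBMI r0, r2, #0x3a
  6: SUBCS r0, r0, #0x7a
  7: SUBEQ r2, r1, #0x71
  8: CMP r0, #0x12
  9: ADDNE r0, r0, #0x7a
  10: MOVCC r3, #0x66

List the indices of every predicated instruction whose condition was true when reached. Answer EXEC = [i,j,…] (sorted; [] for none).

EXEC = [1,3,6,9]

[0] flags=1000 → (cmp)
[1] flags=1000 MI?T → r1=0x4e
[2] flags=1000 CS?F → skip
[3] flags=1000 CC?T → r2=0xb9
[4] flags=0010 → (cmp)
[5] flags=0010 MI?F → skip
[6] flags=0010 CS?T → r0=0x21
[7] flags=0010 EQ?F → skip
[8] flags=0010 → (cmp)
[9] flags=0010 NE?T → r0=0x9b
[10] flags=0010 CC?F → skip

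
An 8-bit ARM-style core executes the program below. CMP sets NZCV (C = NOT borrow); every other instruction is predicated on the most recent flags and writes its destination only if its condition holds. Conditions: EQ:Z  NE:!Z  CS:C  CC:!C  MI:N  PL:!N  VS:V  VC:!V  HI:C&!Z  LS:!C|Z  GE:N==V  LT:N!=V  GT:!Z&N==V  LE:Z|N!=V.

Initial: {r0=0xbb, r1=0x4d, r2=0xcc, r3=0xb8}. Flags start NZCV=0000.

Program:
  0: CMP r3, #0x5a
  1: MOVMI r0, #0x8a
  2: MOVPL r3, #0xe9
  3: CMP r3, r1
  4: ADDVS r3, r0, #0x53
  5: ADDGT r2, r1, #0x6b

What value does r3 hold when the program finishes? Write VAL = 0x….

VAL = 0xe9

[0] flags=0011 → (cmp)
[1] flags=0011 MI?F → skip
[2] flags=0011 PL?T → r3=0xe9
[3] flags=1010 → (cmp)
[4] flags=1010 VS?F → skip
[5] flags=1010 GT?F → skip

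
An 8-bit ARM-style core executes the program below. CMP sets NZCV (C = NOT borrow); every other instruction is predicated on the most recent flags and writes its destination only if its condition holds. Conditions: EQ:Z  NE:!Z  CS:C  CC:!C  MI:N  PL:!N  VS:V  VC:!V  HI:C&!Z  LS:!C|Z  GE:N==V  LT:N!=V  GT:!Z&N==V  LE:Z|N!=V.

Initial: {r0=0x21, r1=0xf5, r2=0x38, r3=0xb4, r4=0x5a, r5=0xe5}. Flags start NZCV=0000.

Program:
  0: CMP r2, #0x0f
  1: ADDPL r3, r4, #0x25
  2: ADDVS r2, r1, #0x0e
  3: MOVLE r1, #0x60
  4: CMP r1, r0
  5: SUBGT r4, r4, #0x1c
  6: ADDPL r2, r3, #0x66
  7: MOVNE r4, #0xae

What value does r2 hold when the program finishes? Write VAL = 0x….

VAL = 0x38

0: ✓ CMP  NZCV=0010
1: ✓ ADDPL  r3←0x7f
2: · ADDVS
3: · MOVLE
4: ✓ CMP  NZCV=1010
5: · SUBGT
6: · ADDPL
7: ✓ MOVNE  r4←0xae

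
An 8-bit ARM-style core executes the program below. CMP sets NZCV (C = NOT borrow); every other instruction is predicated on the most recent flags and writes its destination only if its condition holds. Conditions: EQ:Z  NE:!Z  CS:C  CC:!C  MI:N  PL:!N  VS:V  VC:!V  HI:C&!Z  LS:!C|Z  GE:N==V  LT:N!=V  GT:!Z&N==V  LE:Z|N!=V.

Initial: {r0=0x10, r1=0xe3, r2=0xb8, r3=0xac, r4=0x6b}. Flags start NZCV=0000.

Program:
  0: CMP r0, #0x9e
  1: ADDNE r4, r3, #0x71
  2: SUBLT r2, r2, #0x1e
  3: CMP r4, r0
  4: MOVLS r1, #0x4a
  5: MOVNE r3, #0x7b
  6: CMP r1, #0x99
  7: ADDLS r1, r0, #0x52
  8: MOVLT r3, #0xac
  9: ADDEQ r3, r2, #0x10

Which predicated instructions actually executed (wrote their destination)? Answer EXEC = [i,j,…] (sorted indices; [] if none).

0: ✓ CMP  NZCV=0000
1: ✓ ADDNE  r4←0x1d
2: · SUBLT
3: ✓ CMP  NZCV=0010
4: · MOVLS
5: ✓ MOVNE  r3←0x7b
6: ✓ CMP  NZCV=0010
7: · ADDLS
8: · MOVLT
9: · ADDEQ

EXEC = [1,5]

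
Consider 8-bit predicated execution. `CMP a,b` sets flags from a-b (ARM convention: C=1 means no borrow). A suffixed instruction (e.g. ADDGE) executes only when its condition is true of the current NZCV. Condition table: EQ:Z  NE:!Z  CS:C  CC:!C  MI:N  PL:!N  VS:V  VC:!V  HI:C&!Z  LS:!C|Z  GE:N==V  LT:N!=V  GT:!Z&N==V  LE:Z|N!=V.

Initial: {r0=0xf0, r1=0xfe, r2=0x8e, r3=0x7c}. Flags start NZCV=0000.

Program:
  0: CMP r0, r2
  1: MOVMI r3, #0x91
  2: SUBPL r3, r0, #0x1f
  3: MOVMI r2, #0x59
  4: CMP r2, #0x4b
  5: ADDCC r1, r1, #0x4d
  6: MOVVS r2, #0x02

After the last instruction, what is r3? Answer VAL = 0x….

VAL = 0xd1

[0] flags=0010 → (cmp)
[1] flags=0010 MI?F → skip
[2] flags=0010 PL?T → r3=0xd1
[3] flags=0010 MI?F → skip
[4] flags=0011 → (cmp)
[5] flags=0011 CC?F → skip
[6] flags=0011 VS?T → r2=0x02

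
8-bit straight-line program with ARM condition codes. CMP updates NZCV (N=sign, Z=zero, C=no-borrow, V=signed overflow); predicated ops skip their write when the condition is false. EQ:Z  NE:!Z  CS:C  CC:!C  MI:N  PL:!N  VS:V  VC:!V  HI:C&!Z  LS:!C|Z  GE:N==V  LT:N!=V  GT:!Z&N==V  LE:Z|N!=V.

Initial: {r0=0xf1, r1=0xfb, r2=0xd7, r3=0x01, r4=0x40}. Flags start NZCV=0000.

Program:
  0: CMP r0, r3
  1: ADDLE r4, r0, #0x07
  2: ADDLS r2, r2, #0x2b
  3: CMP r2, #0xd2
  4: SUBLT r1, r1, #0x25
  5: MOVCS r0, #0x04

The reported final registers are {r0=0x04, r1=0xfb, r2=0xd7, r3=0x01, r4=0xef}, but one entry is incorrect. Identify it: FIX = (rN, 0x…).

FIX = (r4, 0xf8)

0: ✓ CMP  NZCV=1010
1: ✓ ADDLE  r4←0xf8
2: · ADDLS
3: ✓ CMP  NZCV=0010
4: · SUBLT
5: ✓ MOVCS  r0←0x04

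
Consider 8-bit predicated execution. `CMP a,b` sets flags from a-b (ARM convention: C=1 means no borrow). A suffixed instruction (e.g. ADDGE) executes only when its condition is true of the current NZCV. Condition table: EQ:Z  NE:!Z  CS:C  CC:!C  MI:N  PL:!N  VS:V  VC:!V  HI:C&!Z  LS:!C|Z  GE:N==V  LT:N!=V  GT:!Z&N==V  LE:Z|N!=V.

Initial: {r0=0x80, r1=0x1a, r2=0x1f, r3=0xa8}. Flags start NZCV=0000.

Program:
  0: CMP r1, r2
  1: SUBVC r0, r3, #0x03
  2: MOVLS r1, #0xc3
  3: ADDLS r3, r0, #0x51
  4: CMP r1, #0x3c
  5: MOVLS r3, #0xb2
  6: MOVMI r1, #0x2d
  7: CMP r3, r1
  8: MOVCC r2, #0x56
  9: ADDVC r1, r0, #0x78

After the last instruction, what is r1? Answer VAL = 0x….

[0] flags=1000 → (cmp)
[1] flags=1000 VC?T → r0=0xa5
[2] flags=1000 LS?T → r1=0xc3
[3] flags=1000 LS?T → r3=0xf6
[4] flags=1010 → (cmp)
[5] flags=1010 LS?F → skip
[6] flags=1010 MI?T → r1=0x2d
[7] flags=1010 → (cmp)
[8] flags=1010 CC?F → skip
[9] flags=1010 VC?T → r1=0x1d

VAL = 0x1d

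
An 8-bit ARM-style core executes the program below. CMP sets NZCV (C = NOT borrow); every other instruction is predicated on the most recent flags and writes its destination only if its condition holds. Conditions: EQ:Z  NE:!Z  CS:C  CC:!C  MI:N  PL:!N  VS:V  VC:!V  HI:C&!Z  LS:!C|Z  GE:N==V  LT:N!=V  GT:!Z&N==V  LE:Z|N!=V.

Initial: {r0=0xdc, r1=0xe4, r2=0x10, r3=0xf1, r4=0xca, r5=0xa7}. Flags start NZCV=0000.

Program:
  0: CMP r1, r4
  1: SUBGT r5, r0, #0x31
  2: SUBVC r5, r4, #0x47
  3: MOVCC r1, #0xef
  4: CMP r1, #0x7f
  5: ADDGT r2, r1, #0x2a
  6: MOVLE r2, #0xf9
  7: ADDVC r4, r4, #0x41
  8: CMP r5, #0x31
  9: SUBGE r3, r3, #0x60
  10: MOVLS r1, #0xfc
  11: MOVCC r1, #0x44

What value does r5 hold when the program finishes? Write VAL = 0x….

VAL = 0x83

0: ✓ CMP  NZCV=0010
1: ✓ SUBGT  r5←0xab
2: ✓ SUBVC  r5←0x83
3: · MOVCC
4: ✓ CMP  NZCV=0011
5: · ADDGT
6: ✓ MOVLE  r2←0xf9
7: · ADDVC
8: ✓ CMP  NZCV=0011
9: · SUBGE
10: · MOVLS
11: · MOVCC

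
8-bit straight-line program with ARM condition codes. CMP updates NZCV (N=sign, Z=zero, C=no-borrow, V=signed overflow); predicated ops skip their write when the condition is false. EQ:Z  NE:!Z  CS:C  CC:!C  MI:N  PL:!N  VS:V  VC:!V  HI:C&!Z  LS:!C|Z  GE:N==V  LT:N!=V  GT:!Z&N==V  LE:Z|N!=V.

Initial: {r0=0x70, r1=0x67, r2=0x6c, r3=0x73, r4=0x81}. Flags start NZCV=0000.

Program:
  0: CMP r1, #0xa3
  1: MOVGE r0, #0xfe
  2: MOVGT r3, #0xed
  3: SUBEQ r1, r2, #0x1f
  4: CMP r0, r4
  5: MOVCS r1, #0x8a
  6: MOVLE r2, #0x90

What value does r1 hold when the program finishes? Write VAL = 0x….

[0] flags=1001 → (cmp)
[1] flags=1001 GE?T → r0=0xfe
[2] flags=1001 GT?T → r3=0xed
[3] flags=1001 EQ?F → skip
[4] flags=0010 → (cmp)
[5] flags=0010 CS?T → r1=0x8a
[6] flags=0010 LE?F → skip

VAL = 0x8a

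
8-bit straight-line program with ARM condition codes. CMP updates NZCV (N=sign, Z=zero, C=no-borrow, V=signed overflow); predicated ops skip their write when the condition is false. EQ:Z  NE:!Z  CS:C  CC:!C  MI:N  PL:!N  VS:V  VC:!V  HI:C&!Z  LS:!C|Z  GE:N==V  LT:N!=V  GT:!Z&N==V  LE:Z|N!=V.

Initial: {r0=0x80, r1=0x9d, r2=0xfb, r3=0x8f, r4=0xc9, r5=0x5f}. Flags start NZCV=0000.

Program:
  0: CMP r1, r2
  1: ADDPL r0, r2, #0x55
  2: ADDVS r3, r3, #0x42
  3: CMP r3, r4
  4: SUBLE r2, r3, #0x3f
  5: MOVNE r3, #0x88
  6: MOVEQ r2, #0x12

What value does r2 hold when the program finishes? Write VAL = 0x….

[0] flags=1000 → (cmp)
[1] flags=1000 PL?F → skip
[2] flags=1000 VS?F → skip
[3] flags=1000 → (cmp)
[4] flags=1000 LE?T → r2=0x50
[5] flags=1000 NE?T → r3=0x88
[6] flags=1000 EQ?F → skip

VAL = 0x50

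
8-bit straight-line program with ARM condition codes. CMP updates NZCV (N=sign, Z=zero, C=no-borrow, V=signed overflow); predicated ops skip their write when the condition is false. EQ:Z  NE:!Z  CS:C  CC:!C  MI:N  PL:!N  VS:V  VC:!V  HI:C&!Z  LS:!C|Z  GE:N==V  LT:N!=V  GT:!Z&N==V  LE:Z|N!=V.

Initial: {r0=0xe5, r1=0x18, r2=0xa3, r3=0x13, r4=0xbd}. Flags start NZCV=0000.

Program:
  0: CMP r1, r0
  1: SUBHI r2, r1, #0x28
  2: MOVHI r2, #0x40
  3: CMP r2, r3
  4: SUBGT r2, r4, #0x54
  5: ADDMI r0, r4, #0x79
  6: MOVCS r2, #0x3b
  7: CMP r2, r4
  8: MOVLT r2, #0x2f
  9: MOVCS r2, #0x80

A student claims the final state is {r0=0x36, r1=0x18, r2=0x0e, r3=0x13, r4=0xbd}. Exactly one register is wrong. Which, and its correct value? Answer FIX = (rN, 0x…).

FIX = (r2, 0x3b)

[0] flags=0000 → (cmp)
[1] flags=0000 HI?F → skip
[2] flags=0000 HI?F → skip
[3] flags=1010 → (cmp)
[4] flags=1010 GT?F → skip
[5] flags=1010 MI?T → r0=0x36
[6] flags=1010 CS?T → r2=0x3b
[7] flags=0000 → (cmp)
[8] flags=0000 LT?F → skip
[9] flags=0000 CS?F → skip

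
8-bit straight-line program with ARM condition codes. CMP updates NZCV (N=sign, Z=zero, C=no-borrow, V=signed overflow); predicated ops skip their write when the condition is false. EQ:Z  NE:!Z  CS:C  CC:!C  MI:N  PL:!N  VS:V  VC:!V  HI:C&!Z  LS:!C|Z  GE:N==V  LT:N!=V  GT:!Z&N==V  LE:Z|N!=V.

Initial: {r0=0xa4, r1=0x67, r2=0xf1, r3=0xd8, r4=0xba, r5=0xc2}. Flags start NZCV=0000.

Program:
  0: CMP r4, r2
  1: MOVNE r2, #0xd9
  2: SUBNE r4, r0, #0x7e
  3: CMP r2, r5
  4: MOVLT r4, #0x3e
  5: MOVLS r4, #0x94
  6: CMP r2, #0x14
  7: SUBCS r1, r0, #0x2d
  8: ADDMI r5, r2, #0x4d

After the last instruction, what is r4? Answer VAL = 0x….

[0] flags=1000 → (cmp)
[1] flags=1000 NE?T → r2=0xd9
[2] flags=1000 NE?T → r4=0x26
[3] flags=0010 → (cmp)
[4] flags=0010 LT?F → skip
[5] flags=0010 LS?F → skip
[6] flags=1010 → (cmp)
[7] flags=1010 CS?T → r1=0x77
[8] flags=1010 MI?T → r5=0x26

VAL = 0x26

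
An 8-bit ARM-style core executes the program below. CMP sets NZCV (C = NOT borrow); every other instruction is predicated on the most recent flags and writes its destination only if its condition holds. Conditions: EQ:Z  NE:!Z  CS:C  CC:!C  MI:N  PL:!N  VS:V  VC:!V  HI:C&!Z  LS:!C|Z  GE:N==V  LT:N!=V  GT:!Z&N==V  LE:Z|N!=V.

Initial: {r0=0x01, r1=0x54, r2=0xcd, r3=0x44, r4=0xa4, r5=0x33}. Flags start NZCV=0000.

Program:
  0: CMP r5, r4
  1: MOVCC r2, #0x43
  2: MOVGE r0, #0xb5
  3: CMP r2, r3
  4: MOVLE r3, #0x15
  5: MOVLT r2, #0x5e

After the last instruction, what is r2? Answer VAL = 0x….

VAL = 0x5e

0: ✓ CMP  NZCV=1001
1: ✓ MOVCC  r2←0x43
2: ✓ MOVGE  r0←0xb5
3: ✓ CMP  NZCV=1000
4: ✓ MOVLE  r3←0x15
5: ✓ MOVLT  r2←0x5e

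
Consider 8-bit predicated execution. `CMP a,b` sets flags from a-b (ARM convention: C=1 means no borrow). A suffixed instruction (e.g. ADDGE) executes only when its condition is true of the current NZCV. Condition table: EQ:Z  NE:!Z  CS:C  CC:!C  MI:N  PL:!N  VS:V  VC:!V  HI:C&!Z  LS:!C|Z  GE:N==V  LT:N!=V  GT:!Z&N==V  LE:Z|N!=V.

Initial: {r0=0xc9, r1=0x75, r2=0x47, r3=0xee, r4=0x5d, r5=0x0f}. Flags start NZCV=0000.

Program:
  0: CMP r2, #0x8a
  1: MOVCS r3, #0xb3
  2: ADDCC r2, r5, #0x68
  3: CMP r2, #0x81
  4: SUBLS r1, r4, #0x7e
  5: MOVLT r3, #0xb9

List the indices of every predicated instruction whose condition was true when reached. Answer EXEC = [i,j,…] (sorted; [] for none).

EXEC = [2,4]

0: ✓ CMP  NZCV=1001
1: · MOVCS
2: ✓ ADDCC  r2←0x77
3: ✓ CMP  NZCV=1001
4: ✓ SUBLS  r1←0xdf
5: · MOVLT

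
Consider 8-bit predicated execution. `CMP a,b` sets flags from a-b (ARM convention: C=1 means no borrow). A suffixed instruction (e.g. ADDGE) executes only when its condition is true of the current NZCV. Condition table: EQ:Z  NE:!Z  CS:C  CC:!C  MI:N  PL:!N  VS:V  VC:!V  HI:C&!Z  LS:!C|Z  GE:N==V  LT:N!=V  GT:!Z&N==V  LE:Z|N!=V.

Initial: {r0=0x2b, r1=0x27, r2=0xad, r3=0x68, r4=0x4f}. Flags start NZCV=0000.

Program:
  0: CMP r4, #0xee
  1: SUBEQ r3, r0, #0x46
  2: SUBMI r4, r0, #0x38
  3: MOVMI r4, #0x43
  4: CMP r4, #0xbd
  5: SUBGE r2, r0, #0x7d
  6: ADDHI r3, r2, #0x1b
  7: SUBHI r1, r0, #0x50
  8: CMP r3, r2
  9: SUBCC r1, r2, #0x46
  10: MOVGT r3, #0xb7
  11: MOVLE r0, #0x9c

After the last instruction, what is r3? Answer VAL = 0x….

VAL = 0xb7

[0] flags=0000 → (cmp)
[1] flags=0000 EQ?F → skip
[2] flags=0000 MI?F → skip
[3] flags=0000 MI?F → skip
[4] flags=1001 → (cmp)
[5] flags=1001 GE?T → r2=0xae
[6] flags=1001 HI?F → skip
[7] flags=1001 HI?F → skip
[8] flags=1001 → (cmp)
[9] flags=1001 CC?T → r1=0x68
[10] flags=1001 GT?T → r3=0xb7
[11] flags=1001 LE?F → skip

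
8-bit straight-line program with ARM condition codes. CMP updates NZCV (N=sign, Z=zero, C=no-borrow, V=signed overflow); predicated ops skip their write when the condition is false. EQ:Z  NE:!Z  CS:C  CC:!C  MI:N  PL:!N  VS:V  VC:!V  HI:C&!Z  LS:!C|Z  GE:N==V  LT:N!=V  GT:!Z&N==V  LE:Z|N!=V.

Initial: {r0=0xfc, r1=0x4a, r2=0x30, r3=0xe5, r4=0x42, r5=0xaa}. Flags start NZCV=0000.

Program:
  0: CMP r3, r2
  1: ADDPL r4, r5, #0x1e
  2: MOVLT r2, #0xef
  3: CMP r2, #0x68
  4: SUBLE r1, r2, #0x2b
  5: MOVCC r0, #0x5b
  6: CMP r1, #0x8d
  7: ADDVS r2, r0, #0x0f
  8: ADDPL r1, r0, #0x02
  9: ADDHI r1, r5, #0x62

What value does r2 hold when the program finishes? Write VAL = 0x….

0: ✓ CMP  NZCV=1010
1: · ADDPL
2: ✓ MOVLT  r2←0xef
3: ✓ CMP  NZCV=1010
4: ✓ SUBLE  r1←0xc4
5: · MOVCC
6: ✓ CMP  NZCV=0010
7: · ADDVS
8: ✓ ADDPL  r1←0xfe
9: ✓ ADDHI  r1←0x0c

VAL = 0xef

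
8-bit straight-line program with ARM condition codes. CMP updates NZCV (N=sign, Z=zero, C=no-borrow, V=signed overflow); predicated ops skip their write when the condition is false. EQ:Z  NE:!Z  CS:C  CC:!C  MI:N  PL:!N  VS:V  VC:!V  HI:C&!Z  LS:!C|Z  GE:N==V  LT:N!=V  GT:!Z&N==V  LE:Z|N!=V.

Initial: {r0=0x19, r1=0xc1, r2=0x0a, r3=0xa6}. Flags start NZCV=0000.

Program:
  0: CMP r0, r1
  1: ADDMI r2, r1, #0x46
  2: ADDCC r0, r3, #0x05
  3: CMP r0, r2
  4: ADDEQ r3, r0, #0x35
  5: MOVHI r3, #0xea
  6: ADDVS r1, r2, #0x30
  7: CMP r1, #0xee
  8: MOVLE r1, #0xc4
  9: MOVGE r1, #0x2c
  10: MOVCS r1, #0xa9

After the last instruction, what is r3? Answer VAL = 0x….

[0] flags=0000 → (cmp)
[1] flags=0000 MI?F → skip
[2] flags=0000 CC?T → r0=0xab
[3] flags=1010 → (cmp)
[4] flags=1010 EQ?F → skip
[5] flags=1010 HI?T → r3=0xea
[6] flags=1010 VS?F → skip
[7] flags=1000 → (cmp)
[8] flags=1000 LE?T → r1=0xc4
[9] flags=1000 GE?F → skip
[10] flags=1000 CS?F → skip

VAL = 0xea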